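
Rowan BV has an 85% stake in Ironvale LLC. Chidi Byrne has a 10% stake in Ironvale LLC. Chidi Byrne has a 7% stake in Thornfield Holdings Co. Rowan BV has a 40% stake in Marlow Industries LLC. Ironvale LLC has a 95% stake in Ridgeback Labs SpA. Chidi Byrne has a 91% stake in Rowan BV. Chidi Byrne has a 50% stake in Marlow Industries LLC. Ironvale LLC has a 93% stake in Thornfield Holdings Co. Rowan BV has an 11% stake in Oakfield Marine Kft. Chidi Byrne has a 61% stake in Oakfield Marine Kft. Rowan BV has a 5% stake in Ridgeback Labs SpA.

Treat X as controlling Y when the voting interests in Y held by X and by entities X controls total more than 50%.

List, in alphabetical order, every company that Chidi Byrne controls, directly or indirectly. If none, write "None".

Chidi holds 91% of Rowan, so Chidi controls Rowan.
Chidi and Rowan together hold 50% + 40% = 90% of Marlow, so Chidi controls Marlow.
Rowan and Chidi together hold 85% + 10% = 95% of Ironvale, so Chidi controls Ironvale.
Rowan and Chidi together hold 11% + 61% = 72% of Oakfield, so Chidi controls Oakfield.
Ironvale and Chidi together hold 93% + 7% = 100% of Thornfield, so Chidi controls Thornfield.
Rowan and Ironvale together hold 5% + 95% = 100% of Ridgeback, so Chidi controls Ridgeback.

Ironvale LLC, Marlow Industries LLC, Oakfield Marine Kft, Ridgeback Labs SpA, Rowan BV, Thornfield Holdings Co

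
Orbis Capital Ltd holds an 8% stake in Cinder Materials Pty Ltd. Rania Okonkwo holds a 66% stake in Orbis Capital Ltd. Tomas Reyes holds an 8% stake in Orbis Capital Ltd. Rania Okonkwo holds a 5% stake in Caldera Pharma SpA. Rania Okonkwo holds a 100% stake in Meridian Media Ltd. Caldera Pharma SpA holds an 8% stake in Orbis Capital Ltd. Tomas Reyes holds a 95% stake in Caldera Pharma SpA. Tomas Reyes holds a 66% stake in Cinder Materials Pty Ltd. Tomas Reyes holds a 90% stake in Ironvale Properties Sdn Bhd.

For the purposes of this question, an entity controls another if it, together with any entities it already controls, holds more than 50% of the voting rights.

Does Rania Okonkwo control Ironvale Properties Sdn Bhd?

Rania holds 66% of Orbis, so Rania controls Orbis.
Rania holds 100% of Meridian, so Rania controls Meridian.
Neither Rania nor any entity Rania controls holds any voting interest in Ironvale.
So Rania does not control Ironvale.

No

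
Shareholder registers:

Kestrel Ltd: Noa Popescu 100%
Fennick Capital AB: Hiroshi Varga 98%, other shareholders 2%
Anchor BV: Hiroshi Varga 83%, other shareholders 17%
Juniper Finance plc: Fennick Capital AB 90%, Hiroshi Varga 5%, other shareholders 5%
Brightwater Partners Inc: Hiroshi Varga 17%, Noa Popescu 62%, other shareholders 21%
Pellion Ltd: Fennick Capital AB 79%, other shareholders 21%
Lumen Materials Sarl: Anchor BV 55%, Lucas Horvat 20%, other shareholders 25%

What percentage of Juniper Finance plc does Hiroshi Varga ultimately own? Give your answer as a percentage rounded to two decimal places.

Hiroshi reaches Juniper along 2 paths.
Via Fennick: 98% × 90% = 88.2%.
Direct stake: 5% = 5%.
Total: 88.2% + 5% = 93.2%.
Rounded: 93.20%.

93.20%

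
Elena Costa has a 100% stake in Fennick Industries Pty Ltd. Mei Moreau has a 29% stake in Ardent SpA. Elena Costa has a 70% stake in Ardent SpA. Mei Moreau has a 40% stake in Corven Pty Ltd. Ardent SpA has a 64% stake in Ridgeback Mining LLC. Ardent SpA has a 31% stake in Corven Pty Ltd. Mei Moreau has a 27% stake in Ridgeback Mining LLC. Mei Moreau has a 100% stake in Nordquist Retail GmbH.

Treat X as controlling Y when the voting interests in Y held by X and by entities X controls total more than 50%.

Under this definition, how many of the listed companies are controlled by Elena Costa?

Elena holds 70% of Ardent, so Elena controls Ardent.
Ardent holds 64% of Ridgeback, so Elena controls Ridgeback.
Elena holds 100% of Fennick, so Elena controls Fennick.
No other company's threshold is met.
Elena controls 3 companies.

3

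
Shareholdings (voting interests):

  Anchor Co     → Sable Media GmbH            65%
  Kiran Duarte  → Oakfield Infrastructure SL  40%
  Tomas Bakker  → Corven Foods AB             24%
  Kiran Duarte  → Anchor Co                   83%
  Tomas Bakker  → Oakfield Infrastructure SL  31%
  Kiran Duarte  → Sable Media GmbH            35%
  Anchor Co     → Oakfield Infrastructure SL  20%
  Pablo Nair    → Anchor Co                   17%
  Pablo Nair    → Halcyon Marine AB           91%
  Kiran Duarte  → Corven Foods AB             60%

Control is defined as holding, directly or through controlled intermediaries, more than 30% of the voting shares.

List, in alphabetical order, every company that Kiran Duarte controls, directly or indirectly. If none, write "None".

Kiran holds 83% of Anchor, so Kiran controls Anchor.
Kiran and Anchor together hold 35% + 65% = 100% of Sable, so Kiran controls Sable.
Anchor and Kiran together hold 20% + 40% = 60% of Oakfield, so Kiran controls Oakfield.
Kiran holds 60% of Corven, so Kiran controls Corven.
No other company's threshold is met.

Anchor Co, Corven Foods AB, Oakfield Infrastructure SL, Sable Media GmbH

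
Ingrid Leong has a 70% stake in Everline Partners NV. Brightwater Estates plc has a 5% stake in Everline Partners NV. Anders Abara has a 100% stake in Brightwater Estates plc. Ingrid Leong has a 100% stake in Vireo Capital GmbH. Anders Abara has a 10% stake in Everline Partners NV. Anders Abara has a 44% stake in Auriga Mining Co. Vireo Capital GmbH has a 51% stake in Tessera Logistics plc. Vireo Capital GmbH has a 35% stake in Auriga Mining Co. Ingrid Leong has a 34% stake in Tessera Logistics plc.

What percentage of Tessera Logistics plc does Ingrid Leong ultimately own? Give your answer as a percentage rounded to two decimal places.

85.00%

Ingrid reaches Tessera along 2 paths.
Direct stake: 34% = 34%.
Via Vireo: 100% × 51% = 51%.
Total: 34% + 51% = 85%.
Rounded: 85.00%.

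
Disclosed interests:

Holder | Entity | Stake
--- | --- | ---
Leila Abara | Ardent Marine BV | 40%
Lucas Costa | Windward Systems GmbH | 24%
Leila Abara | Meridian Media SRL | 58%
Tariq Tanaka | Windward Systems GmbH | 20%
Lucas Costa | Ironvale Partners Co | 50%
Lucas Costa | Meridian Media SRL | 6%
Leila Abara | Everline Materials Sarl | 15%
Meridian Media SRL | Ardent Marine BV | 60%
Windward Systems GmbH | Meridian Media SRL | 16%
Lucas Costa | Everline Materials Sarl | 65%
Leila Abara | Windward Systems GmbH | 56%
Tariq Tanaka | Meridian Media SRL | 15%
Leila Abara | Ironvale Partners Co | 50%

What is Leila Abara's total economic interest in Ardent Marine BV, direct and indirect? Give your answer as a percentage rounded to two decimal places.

80.18%

Leila reaches Ardent along 3 paths.
Direct stake: 40% = 40%.
Via Meridian: 58% × 60% = 34.8%.
Via Windward → Meridian: 56% × 16% × 60% = 5.376%.
Total: 40% + 34.8% + 5.376% = 80.176%.
Rounded: 80.18%.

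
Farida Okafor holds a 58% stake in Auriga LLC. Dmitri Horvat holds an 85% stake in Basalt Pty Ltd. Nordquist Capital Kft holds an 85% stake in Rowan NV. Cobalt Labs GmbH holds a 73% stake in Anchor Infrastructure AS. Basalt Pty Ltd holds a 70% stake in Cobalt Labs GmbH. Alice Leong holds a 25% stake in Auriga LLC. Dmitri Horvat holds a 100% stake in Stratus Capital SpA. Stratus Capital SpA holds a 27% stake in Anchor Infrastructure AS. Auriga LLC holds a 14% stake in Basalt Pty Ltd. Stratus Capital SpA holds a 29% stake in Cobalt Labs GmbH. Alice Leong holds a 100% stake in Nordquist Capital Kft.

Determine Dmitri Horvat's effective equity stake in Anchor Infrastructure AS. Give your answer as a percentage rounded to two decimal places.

91.61%

Dmitri reaches Anchor along 3 paths.
Via Stratus: 100% × 27% = 27%.
Via Basalt → Cobalt: 85% × 70% × 73% = 43.435%.
Via Stratus → Cobalt: 100% × 29% × 73% = 21.17%.
Total: 27% + 43.435% + 21.17% = 91.605%.
Rounded: 91.61%.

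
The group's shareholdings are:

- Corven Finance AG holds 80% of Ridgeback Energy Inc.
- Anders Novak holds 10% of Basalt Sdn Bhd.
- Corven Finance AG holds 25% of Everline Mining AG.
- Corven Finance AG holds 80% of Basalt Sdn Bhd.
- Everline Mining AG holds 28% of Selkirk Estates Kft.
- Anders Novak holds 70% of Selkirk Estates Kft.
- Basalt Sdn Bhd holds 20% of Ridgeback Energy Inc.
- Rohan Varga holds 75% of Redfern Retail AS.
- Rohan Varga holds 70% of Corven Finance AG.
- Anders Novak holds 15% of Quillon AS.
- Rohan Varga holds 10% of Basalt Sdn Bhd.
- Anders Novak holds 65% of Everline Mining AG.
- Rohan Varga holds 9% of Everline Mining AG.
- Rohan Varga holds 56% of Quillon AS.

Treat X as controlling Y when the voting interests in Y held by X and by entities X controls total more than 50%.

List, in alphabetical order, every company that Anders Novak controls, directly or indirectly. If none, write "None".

Anders holds 65% of Everline, so Anders controls Everline.
Everline and Anders together hold 28% + 70% = 98% of Selkirk, so Anders controls Selkirk.
No other company's threshold is met.

Everline Mining AG, Selkirk Estates Kft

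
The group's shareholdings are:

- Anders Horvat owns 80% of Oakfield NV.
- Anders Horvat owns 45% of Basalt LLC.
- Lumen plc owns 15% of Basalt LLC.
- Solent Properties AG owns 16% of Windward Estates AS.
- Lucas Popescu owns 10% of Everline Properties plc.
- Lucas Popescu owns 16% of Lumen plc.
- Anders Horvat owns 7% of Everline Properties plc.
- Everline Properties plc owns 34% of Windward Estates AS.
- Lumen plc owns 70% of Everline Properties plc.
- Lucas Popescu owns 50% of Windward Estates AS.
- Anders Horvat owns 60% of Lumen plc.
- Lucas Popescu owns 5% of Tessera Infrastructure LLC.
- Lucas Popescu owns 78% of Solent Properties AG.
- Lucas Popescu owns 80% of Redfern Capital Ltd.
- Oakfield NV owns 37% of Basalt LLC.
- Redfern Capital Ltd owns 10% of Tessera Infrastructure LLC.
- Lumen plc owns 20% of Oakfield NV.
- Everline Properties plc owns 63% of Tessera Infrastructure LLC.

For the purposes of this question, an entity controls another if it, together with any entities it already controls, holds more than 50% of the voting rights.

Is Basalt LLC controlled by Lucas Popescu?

Lucas holds 78% of Solent, so Lucas controls Solent.
Lucas holds 80% of Redfern, so Lucas controls Redfern.
Lucas and Solent together hold 50% + 16% = 66% of Windward, so Lucas controls Windward.
Neither Lucas nor any entity Lucas controls holds any voting interest in Basalt.
So Lucas does not control Basalt.

No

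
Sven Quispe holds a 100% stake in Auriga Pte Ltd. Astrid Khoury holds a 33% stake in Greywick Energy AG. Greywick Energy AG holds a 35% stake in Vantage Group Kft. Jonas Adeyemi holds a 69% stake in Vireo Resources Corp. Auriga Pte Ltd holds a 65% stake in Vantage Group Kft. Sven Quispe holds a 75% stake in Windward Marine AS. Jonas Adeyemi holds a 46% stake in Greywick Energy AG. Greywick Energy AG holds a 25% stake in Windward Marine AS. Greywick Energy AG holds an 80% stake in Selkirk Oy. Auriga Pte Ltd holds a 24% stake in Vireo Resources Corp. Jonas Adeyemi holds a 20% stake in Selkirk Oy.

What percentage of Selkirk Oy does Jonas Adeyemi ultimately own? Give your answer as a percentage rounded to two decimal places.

56.80%

Jonas reaches Selkirk along 2 paths.
Via Greywick: 46% × 80% = 36.8%.
Direct stake: 20% = 20%.
Total: 36.8% + 20% = 56.8%.
Rounded: 56.80%.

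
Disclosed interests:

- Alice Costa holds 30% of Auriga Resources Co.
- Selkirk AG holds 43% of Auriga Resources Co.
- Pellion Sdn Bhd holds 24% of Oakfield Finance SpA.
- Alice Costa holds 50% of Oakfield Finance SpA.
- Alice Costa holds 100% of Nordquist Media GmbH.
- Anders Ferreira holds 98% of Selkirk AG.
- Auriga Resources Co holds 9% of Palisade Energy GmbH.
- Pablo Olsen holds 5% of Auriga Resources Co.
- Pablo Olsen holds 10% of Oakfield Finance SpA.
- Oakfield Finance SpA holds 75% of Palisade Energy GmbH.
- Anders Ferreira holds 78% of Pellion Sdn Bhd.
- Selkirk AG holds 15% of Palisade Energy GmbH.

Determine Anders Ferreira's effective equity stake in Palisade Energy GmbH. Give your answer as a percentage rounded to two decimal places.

Anders reaches Palisade along 3 paths.
Via Pellion → Oakfield: 78% × 24% × 75% = 14.04%.
Via Selkirk: 98% × 15% = 14.7%.
Via Selkirk → Auriga: 98% × 43% × 9% = 3.7926%.
Total: 14.04% + 14.7% + 3.7926% = 32.5326%.
Rounded: 32.53%.

32.53%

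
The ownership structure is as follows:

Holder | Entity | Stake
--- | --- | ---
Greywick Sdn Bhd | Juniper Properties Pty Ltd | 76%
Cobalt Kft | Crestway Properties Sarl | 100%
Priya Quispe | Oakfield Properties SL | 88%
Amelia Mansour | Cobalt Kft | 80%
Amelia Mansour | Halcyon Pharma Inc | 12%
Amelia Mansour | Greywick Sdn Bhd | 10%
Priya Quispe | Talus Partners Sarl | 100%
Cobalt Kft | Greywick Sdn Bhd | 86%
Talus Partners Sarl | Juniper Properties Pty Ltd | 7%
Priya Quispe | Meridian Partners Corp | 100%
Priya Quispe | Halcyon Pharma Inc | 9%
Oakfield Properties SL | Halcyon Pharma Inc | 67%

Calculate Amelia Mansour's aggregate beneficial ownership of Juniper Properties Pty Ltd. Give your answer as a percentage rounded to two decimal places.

Amelia reaches Juniper along 2 paths.
Via Greywick: 10% × 76% = 7.6%.
Via Cobalt → Greywick: 80% × 86% × 76% = 52.288%.
Total: 7.6% + 52.288% = 59.888%.
Rounded: 59.89%.

59.89%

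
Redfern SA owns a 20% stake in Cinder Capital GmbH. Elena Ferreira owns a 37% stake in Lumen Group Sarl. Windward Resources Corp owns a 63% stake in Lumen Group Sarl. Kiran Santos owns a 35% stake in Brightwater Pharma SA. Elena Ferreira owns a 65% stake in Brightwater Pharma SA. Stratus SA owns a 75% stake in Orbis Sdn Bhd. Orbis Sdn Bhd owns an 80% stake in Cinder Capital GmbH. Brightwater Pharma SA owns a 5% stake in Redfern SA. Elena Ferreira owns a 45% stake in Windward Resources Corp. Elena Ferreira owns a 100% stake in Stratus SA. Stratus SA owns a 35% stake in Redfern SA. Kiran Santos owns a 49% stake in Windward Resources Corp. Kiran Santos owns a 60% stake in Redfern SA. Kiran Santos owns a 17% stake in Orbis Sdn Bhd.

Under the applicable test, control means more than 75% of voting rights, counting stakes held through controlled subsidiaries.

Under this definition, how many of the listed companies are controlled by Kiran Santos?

0

Kiran's largest direct stake is 60% in Redfern, which does not meet the threshold.
Kiran controls 0 companies.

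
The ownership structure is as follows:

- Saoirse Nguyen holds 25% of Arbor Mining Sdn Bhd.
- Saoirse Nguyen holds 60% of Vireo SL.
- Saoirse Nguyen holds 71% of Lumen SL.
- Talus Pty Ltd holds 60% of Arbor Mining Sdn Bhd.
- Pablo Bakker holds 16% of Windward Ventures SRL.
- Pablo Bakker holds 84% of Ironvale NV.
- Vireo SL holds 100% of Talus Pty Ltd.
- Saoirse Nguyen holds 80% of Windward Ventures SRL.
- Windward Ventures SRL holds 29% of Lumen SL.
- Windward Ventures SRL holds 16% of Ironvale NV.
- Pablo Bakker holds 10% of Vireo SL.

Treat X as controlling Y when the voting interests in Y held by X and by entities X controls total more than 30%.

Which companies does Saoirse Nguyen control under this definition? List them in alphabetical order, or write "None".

Saoirse holds 60% of Vireo, so Saoirse controls Vireo.
Saoirse holds 80% of Windward, so Saoirse controls Windward.
Windward and Saoirse together hold 29% + 71% = 100% of Lumen, so Saoirse controls Lumen.
Vireo holds 100% of Talus, so Saoirse controls Talus.
Saoirse and Talus together hold 25% + 60% = 85% of Arbor, so Saoirse controls Arbor.
No other company's threshold is met.

Arbor Mining Sdn Bhd, Lumen SL, Talus Pty Ltd, Vireo SL, Windward Ventures SRL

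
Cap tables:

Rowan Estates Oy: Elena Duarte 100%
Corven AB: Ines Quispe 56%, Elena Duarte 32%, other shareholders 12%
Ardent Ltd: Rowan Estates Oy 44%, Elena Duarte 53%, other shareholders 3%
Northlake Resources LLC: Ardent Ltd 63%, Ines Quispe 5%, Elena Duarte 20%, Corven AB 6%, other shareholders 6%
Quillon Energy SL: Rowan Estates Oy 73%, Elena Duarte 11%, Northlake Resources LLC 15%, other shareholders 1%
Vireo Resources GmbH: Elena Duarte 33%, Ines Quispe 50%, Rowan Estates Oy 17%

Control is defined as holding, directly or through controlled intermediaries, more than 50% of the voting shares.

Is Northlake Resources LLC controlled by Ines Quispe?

Ines holds 56% of Corven, so Ines controls Corven.
In Northlake, Ines's side holds only 5% + 6% = 11%, not > 50%.
So Ines does not control Northlake.

No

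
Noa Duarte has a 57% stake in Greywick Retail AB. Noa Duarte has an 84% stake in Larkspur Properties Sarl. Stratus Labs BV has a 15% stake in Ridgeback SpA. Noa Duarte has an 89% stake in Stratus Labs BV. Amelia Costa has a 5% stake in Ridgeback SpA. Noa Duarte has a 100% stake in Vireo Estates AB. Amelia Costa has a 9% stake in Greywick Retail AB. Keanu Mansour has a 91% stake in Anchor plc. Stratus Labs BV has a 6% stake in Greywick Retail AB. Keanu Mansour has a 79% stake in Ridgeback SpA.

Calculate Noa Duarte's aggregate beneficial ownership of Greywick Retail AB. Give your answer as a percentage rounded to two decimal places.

62.34%

Noa reaches Greywick along 2 paths.
Direct stake: 57% = 57%.
Via Stratus: 89% × 6% = 5.34%.
Total: 57% + 5.34% = 62.34%.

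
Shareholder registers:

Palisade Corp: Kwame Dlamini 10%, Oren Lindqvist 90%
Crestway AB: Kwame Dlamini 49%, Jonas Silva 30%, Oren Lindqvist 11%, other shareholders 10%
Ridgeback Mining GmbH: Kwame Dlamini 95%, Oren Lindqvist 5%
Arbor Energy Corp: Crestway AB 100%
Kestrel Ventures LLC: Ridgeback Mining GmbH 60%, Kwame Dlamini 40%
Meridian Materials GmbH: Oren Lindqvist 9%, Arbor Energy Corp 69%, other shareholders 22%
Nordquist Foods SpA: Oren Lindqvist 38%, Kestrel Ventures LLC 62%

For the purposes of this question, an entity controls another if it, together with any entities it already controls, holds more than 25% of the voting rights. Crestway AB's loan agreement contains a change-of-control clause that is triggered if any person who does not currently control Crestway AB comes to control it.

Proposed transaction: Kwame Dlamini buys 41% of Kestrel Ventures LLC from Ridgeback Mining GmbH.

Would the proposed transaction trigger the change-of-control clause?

No

The purchase adds only to Kwame's holdings (Ridgeback's stake shrinks), so Kwame is the only person who could newly come to control Crestway.
Kwame holds 49% of Crestway, so Kwame controls Crestway.
So Kwame already controls Crestway before the transaction.
After the purchase, Kwame's direct stake in Kestrel rises to 40% + 41% = 81%, and Ridgeback's stake falls to 19%.
Kwame controlled Crestway already, so this is not a new person acquiring control; every other person's position is unchanged or reduced.
No new person acquires control, so the clause is not triggered.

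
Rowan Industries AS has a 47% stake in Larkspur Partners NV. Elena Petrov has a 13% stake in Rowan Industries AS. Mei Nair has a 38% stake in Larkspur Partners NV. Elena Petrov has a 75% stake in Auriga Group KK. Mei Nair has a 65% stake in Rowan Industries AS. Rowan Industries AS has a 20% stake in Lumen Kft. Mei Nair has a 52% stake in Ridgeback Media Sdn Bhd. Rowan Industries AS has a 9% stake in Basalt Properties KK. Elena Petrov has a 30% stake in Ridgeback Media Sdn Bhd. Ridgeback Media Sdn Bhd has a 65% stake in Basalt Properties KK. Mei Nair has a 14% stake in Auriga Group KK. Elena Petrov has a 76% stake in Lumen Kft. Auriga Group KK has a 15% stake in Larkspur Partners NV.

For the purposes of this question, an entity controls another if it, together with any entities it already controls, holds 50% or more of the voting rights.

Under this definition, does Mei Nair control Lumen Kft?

Mei holds 52% of Ridgeback, so Mei controls Ridgeback.
Mei holds 65% of Rowan, so Mei controls Rowan.
Ridgeback and Rowan together hold 65% + 9% = 74% of Basalt, so Mei controls Basalt.
Rowan and Mei together hold 47% + 38% = 85% of Larkspur, so Mei controls Larkspur.
In Lumen, Mei's side holds only 20%, not ≥ 50%.
So Mei does not control Lumen.

No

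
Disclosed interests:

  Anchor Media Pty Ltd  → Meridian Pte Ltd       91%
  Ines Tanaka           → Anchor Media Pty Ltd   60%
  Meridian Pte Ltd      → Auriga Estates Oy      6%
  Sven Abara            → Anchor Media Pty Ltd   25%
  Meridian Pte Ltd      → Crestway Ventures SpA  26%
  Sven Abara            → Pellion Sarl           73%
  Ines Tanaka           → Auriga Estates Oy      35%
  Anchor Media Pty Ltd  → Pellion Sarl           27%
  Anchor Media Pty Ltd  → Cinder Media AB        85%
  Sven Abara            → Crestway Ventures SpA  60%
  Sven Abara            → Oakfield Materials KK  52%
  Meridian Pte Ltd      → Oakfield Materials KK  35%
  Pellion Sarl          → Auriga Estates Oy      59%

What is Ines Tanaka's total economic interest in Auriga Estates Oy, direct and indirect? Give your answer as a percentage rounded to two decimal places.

47.83%

Ines reaches Auriga along 3 paths.
Direct stake: 35% = 35%.
Via Anchor → Pellion: 60% × 27% × 59% = 9.558%.
Via Anchor → Meridian: 60% × 91% × 6% = 3.276%.
Total: 35% + 9.558% + 3.276% = 47.834%.
Rounded: 47.83%.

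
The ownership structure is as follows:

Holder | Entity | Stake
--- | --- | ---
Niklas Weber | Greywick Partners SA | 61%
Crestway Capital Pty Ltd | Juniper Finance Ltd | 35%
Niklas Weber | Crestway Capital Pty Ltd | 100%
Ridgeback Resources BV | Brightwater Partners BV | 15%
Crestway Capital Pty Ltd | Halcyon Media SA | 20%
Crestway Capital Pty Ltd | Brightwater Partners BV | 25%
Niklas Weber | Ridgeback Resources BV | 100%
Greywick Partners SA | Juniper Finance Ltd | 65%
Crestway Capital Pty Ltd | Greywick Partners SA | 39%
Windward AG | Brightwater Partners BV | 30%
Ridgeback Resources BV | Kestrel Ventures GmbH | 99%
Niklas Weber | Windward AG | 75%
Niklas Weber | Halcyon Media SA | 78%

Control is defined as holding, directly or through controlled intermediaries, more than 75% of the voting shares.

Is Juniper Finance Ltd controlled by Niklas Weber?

Niklas holds 100% of Crestway, so Niklas controls Crestway.
Niklas and Crestway together hold 61% + 39% = 100% of Greywick, so Niklas controls Greywick.
Greywick and Crestway together hold 65% + 35% = 100% of Juniper, so Niklas controls Juniper.

Yes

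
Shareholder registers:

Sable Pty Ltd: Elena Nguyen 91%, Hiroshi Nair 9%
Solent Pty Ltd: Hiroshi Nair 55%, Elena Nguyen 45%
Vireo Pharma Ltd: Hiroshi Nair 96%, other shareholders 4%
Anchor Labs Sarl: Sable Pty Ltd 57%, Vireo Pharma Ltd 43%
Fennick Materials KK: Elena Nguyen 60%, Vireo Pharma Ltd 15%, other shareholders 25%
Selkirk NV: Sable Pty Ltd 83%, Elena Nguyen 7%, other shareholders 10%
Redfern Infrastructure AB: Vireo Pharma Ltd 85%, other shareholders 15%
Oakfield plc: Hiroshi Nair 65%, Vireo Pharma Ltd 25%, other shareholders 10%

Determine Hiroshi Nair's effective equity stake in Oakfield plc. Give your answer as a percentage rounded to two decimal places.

89.00%

Hiroshi reaches Oakfield along 2 paths.
Direct stake: 65% = 65%.
Via Vireo: 96% × 25% = 24%.
Total: 65% + 24% = 89%.
Rounded: 89.00%.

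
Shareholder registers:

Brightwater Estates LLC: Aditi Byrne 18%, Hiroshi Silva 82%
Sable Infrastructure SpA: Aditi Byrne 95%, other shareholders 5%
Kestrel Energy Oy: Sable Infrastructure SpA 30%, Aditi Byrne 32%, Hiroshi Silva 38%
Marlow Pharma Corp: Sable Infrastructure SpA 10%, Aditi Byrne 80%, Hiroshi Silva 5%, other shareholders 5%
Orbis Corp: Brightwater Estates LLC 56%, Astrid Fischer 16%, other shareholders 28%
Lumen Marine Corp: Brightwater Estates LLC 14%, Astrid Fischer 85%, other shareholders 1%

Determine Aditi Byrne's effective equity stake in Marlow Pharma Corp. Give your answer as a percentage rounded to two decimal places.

Aditi reaches Marlow along 2 paths.
Via Sable: 95% × 10% = 9.5%.
Direct stake: 80% = 80%.
Total: 9.5% + 80% = 89.5%.
Rounded: 89.50%.

89.50%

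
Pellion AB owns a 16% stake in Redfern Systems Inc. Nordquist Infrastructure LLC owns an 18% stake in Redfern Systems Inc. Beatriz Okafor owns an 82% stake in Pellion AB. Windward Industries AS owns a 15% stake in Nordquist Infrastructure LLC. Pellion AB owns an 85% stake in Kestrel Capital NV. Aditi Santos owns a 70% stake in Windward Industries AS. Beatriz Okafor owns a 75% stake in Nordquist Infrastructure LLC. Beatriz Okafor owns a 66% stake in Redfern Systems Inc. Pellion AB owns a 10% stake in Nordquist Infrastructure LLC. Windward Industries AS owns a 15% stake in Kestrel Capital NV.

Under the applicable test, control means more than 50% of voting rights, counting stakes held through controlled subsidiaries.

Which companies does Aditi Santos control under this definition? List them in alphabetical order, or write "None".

Aditi holds 70% of Windward, so Aditi controls Windward.
No other company's threshold is met.

Windward Industries AS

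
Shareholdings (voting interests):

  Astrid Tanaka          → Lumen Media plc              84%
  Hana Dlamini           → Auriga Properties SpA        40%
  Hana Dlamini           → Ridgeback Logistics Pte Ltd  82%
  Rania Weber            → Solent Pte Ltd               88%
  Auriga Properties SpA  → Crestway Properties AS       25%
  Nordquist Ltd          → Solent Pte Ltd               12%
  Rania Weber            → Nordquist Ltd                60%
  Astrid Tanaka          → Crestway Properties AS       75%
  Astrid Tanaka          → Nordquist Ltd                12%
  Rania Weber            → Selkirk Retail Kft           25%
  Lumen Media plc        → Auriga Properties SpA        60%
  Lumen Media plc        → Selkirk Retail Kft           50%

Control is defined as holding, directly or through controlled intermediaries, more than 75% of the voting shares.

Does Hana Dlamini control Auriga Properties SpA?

No

Hana holds 82% of Ridgeback, so Hana controls Ridgeback.
In Auriga, Hana's side holds only 40%, not > 75%.
So Hana does not control Auriga.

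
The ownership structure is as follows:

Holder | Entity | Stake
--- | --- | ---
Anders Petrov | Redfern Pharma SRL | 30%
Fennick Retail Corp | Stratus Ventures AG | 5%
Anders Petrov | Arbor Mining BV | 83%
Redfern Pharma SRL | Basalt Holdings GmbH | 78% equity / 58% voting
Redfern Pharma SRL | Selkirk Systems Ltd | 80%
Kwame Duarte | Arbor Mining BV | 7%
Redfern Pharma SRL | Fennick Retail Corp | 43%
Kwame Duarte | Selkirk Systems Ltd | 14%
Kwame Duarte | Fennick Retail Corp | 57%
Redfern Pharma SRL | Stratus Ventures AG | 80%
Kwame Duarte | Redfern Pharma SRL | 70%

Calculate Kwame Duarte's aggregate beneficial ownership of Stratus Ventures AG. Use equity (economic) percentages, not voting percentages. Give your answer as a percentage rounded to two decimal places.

60.36%

Kwame reaches Stratus along 3 paths.
Via Redfern → Fennick: 70% × 43% × 5% = 1.505%.
Via Fennick: 57% × 5% = 2.85%.
Via Redfern: 70% × 80% = 56%.
Total: 1.505% + 2.85% + 56% = 60.355%.
Rounded: 60.36%.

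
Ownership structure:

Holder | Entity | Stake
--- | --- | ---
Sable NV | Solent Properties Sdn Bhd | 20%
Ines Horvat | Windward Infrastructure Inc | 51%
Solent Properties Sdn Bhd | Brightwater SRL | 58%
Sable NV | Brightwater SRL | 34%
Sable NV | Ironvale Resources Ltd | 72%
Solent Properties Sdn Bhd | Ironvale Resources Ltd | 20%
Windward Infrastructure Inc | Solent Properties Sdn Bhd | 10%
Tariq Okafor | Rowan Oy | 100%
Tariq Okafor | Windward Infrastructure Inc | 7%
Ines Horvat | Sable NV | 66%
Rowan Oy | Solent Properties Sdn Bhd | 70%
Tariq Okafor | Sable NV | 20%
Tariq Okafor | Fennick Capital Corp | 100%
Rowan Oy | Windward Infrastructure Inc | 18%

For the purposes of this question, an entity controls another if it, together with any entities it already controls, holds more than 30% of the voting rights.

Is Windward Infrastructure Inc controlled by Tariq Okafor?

Tariq holds 100% of Rowan, so Tariq controls Rowan.
Tariq holds 100% of Fennick, so Tariq controls Fennick.
Rowan holds 70% of Solent, so Tariq controls Solent.
Solent holds 58% of Brightwater, so Tariq controls Brightwater.
In Windward, Tariq's side holds only 7% + 18% = 25%, not > 30%.
So Tariq does not control Windward.

No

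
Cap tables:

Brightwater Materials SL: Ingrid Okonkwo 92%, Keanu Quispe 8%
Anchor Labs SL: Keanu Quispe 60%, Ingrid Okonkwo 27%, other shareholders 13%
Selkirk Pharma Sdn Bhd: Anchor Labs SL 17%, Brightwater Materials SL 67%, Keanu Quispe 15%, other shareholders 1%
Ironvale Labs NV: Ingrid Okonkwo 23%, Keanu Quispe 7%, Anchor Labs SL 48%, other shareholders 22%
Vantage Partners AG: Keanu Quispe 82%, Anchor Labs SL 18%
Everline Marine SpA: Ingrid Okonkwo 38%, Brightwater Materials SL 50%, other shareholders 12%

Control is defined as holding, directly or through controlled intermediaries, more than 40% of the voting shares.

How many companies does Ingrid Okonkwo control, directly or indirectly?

Ingrid holds 92% of Brightwater, so Ingrid controls Brightwater.
Brightwater holds 67% of Selkirk, so Ingrid controls Selkirk.
Ingrid and Brightwater together hold 38% + 50% = 88% of Everline, so Ingrid controls Everline.
No other company's threshold is met.
Ingrid controls 3 companies.

3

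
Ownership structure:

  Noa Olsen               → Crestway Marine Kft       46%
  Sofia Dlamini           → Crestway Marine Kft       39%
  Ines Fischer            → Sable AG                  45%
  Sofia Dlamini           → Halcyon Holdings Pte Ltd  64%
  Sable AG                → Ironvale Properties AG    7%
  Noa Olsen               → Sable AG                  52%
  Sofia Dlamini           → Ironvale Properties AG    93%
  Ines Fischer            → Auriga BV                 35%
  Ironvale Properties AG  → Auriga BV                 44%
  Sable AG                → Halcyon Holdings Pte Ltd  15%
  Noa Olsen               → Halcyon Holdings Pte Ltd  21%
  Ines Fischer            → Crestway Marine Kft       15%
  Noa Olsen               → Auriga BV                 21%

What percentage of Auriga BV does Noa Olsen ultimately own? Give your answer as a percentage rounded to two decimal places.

22.60%

Noa reaches Auriga along 2 paths.
Direct stake: 21% = 21%.
Via Sable → Ironvale: 52% × 7% × 44% = 1.6016%.
Total: 21% + 1.6016% = 22.6016%.
Rounded: 22.60%.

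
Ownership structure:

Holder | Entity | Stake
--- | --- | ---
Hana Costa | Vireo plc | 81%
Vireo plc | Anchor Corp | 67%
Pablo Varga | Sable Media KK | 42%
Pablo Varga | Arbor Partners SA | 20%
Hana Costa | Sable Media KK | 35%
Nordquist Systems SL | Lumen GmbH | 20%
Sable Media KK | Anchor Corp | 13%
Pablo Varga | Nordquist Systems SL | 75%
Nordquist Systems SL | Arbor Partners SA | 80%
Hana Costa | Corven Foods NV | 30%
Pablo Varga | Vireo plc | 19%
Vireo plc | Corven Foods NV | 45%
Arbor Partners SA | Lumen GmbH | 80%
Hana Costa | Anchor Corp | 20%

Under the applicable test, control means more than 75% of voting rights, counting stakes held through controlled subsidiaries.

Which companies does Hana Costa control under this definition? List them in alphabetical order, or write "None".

Hana holds 81% of Vireo, so Hana controls Vireo.
Hana and Vireo together hold 20% + 67% = 87% of Anchor, so Hana controls Anchor.
No other company's threshold is met.

Anchor Corp, Vireo plc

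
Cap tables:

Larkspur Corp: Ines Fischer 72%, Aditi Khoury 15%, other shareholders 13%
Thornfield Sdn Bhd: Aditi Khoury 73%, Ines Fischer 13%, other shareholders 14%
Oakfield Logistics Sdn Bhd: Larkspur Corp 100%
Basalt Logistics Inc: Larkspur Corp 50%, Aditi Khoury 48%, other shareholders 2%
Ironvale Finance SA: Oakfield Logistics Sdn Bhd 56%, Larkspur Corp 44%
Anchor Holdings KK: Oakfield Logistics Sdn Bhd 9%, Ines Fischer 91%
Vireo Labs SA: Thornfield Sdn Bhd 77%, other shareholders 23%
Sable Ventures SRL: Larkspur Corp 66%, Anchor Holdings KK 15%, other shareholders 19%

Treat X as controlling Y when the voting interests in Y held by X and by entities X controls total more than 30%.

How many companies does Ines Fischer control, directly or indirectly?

Ines holds 72% of Larkspur, so Ines controls Larkspur.
Larkspur holds 100% of Oakfield, so Ines controls Oakfield.
Larkspur holds 50% of Basalt, so Ines controls Basalt.
Oakfield and Larkspur together hold 56% + 44% = 100% of Ironvale, so Ines controls Ironvale.
Oakfield and Ines together hold 9% + 91% = 100% of Anchor, so Ines controls Anchor.
Larkspur and Anchor together hold 66% + 15% = 81% of Sable, so Ines controls Sable.
No other company's threshold is met.
Ines controls 6 companies.

6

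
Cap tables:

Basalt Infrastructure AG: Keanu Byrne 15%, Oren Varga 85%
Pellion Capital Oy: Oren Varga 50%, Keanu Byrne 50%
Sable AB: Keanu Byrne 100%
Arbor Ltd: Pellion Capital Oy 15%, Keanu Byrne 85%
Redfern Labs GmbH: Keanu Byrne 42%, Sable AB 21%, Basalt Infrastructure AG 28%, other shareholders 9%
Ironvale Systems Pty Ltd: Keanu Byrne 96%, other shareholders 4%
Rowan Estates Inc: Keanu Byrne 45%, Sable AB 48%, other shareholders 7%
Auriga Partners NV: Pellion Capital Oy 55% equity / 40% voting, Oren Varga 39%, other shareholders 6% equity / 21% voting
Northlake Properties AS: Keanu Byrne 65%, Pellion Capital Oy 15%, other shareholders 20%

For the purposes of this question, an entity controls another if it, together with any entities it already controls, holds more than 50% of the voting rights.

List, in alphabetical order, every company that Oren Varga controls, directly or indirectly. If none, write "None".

Basalt Infrastructure AG

Oren holds 85% of Basalt, so Oren controls Basalt.
No other company's threshold is met.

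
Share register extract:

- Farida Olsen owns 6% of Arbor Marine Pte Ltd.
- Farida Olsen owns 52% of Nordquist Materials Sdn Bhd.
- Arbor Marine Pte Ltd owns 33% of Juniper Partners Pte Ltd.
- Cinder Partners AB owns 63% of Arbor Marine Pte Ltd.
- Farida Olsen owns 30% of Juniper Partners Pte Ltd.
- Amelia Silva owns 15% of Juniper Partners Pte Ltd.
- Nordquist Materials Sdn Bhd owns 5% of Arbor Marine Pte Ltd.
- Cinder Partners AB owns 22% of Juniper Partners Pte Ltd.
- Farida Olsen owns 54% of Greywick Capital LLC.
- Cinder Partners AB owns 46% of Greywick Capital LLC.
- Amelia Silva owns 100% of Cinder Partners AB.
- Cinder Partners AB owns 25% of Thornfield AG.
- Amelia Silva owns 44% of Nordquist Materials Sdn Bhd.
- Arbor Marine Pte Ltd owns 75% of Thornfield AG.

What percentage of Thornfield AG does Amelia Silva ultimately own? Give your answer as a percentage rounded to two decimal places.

73.90%

Amelia reaches Thornfield along 3 paths.
Via Cinder: 100% × 25% = 25%.
Via Cinder → Arbor: 100% × 63% × 75% = 47.25%.
Via Nordquist → Arbor: 44% × 5% × 75% = 1.65%.
Total: 25% + 47.25% + 1.65% = 73.9%.
Rounded: 73.90%.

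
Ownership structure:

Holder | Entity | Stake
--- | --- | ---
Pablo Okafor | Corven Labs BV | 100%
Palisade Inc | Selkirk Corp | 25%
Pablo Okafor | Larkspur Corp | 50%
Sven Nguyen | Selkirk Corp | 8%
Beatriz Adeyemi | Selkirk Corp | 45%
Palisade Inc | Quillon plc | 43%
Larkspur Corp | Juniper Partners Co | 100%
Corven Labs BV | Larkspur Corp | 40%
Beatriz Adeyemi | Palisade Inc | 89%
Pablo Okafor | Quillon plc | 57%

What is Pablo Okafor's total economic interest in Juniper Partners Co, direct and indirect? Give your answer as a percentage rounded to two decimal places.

90.00%

Pablo reaches Juniper along 2 paths.
Via Larkspur: 50% × 100% = 50%.
Via Corven → Larkspur: 100% × 40% × 100% = 40%.
Total: 50% + 40% = 90%.
Rounded: 90.00%.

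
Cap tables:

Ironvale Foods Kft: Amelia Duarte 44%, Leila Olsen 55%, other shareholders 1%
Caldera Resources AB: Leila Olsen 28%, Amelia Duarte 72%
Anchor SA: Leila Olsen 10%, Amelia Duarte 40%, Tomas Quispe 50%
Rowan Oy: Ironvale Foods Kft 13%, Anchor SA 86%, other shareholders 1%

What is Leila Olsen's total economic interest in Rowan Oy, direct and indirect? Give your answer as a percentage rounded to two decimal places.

Leila reaches Rowan along 2 paths.
Via Ironvale: 55% × 13% = 7.15%.
Via Anchor: 10% × 86% = 8.6%.
Total: 7.15% + 8.6% = 15.75%.

15.75%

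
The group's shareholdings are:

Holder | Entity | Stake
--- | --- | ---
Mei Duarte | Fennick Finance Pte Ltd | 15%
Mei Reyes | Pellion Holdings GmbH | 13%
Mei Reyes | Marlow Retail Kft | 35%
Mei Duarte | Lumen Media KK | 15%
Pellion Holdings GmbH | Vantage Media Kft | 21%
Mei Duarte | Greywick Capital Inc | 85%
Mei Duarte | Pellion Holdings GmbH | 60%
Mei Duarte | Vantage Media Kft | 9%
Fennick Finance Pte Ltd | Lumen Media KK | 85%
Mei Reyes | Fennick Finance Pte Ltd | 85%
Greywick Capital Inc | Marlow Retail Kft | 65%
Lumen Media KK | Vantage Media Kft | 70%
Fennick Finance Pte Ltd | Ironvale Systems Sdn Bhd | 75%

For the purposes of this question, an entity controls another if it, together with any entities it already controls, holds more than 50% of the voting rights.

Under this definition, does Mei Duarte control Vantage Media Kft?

Mei Duarte holds 85% of Greywick, so Mei Duarte controls Greywick.
Mei Duarte holds 60% of Pellion, so Mei Duarte controls Pellion.
Greywick holds 65% of Marlow, so Mei Duarte controls Marlow.
In Vantage, Mei Duarte's side holds only 9% + 21% = 30%, not > 50%.
So Mei Duarte does not control Vantage.

No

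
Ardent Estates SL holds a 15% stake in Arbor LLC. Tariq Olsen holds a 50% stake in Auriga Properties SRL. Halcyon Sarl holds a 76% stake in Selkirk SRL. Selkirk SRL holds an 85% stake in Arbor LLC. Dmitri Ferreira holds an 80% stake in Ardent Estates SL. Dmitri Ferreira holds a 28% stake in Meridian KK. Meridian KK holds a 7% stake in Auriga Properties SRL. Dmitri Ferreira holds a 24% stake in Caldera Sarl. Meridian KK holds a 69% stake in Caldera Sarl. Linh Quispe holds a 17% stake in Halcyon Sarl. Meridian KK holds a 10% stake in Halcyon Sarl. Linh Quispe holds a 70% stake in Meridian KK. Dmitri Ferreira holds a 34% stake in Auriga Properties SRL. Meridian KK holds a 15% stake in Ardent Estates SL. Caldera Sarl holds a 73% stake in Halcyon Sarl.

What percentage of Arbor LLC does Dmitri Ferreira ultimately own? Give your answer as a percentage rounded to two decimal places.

34.87%

Dmitri reaches Arbor along 5 paths.
Via Meridian → Halcyon → Selkirk: 28% × 10% × 76% × 85% = 1.8088%.
Via Meridian → Caldera → Halcyon → Selkirk: 28% × 69% × 73% × 76% × 85% = 9.1109256%.
Via Caldera → Halcyon → Selkirk: 24% × 73% × 76% × 85% = 11.31792%.
Via Meridian → Ardent: 28% × 15% × 15% = 0.63%.
Via Ardent: 80% × 15% = 12%.
Total: 1.8088% + 9.1109256% + 11.31792% + 0.63% + 12% = 34.8676456%.
Rounded: 34.87%.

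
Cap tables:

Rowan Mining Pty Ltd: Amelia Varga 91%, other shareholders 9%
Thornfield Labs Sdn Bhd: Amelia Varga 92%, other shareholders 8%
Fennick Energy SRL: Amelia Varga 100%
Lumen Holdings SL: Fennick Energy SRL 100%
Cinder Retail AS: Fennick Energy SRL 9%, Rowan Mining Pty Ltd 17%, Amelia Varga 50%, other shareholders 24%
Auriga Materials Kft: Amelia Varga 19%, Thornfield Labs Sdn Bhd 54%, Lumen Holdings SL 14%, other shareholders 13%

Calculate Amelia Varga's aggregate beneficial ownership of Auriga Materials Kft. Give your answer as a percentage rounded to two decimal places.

Amelia reaches Auriga along 3 paths.
Direct stake: 19% = 19%.
Via Thornfield: 92% × 54% = 49.68%.
Via Fennick → Lumen: 100% × 100% × 14% = 14%.
Total: 19% + 49.68% + 14% = 82.68%.

82.68%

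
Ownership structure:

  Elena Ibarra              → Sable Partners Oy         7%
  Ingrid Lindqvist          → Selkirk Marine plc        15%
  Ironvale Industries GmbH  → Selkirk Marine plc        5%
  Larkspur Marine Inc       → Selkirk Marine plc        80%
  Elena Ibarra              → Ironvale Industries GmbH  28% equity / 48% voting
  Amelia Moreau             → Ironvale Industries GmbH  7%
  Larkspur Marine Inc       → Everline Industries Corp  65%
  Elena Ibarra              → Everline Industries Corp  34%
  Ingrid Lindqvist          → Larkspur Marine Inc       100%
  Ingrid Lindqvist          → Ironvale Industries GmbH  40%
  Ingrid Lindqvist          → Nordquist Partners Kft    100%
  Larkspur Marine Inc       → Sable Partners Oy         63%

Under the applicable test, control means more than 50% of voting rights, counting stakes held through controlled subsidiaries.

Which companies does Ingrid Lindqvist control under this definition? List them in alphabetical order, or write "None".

Ingrid holds 100% of Larkspur, so Ingrid controls Larkspur.
Ingrid and Larkspur together hold 15% + 80% = 95% of Selkirk, so Ingrid controls Selkirk.
Ingrid holds 100% of Nordquist, so Ingrid controls Nordquist.
Larkspur holds 63% of Sable, so Ingrid controls Sable.
Larkspur holds 65% of Everline, so Ingrid controls Everline.
No other company's threshold is met.

Everline Industries Corp, Larkspur Marine Inc, Nordquist Partners Kft, Sable Partners Oy, Selkirk Marine plc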